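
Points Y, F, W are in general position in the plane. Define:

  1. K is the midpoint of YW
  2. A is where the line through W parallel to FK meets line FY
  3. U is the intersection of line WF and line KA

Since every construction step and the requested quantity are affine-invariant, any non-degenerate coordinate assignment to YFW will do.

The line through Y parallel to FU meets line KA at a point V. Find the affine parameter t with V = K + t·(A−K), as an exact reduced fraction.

Work in coordinates with Y = (0, 0), F = (1, 0), W = (0, 1).
1. K is the midpoint of YW ⇒ K = (0, 1/2)
2. A is where the line through W parallel to FK meets line FY ⇒ A = (2, 0)
3. U is the intersection of line WF and line KA ⇒ U = (2/3, 1/3)
through Y parallel to FU: direction (-1/3, 1/3); meets KA at V = (-2/3, 2/3)
V = K + t·(A−K) with t = -1/3

t = -1/3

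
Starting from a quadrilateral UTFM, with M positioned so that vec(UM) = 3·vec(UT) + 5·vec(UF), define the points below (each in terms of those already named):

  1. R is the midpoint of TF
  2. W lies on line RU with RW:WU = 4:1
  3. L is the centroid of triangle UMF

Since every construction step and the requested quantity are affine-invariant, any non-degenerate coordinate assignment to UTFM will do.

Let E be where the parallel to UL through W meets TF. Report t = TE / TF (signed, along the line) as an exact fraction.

Set U = (0, 0), T = (1, 0), F = (0, 1), M = (3, 5); any affine frame gives the same invariant.
1. R is the midpoint of TF ⇒ R = (1/2, 1/2)
2. W lies on line RU with RW:WU = 4:1 ⇒ W = (1/10, 1/10)
3. L is the centroid of triangle UMF ⇒ L = (1, 2)
through W parallel to UL: direction (1, 2); meets TF at E = (11/30, 19/30)
E = T + t·(F−T) with t = 19/30

t = 19/30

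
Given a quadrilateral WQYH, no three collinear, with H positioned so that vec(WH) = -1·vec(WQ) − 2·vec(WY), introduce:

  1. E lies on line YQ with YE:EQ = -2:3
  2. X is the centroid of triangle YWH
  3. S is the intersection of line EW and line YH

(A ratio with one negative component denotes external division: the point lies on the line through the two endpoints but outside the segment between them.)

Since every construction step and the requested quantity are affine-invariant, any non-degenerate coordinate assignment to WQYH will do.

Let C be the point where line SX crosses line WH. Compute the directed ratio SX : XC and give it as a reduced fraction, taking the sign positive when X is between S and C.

Choose coordinates W = (0, 0), Q = (1, 0), Y = (0, 1), H = (-1, -2).
1. E lies on line YQ with YE:EQ = -2:3 ⇒ E = (-2, 3)
2. X is the centroid of triangle YWH ⇒ X = (-1/3, -1/3)
3. S is the intersection of line EW and line YH ⇒ S = (-2/9, 1/3)
line SX meets WH at C = (-5/12, -5/6)
X = S + t·(C−S) with t = 4/7, so SX:XC = 4/7:3/7

SX:XC = 4/3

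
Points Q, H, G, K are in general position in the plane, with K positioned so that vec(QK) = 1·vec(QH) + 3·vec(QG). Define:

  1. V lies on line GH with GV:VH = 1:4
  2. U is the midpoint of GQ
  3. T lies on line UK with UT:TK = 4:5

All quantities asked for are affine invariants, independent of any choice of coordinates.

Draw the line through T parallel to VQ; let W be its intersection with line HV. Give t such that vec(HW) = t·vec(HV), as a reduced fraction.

Assign Q = (0, 0), H = (1, 0), G = (0, 1), K = (1, 3) — the answer is frame-independent, so this choice is without loss of generality.
1. V lies on line GH with GV:VH = 1:4 ⇒ V = (1/5, 4/5)
2. U is the midpoint of GQ ⇒ U = (0, 1/2)
3. T lies on line UK with UT:TK = 4:5 ⇒ T = (4/9, 29/18)
through T parallel to VQ: direction (-1/5, -4/5); meets HV at W = (7/30, 23/30)
W = H + t·(V−H) with t = 23/24

t = 23/24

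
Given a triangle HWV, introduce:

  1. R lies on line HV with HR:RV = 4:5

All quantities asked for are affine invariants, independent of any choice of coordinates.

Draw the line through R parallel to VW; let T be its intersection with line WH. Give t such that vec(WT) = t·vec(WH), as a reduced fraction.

t = 5/9

Set H = (0, 0), W = (1, 0), V = (0, 1); any affine frame gives the same invariant.
1. R lies on line HV with HR:RV = 4:5 ⇒ R = (0, 4/9)
through R parallel to VW: direction (1, -1); meets WH at T = (4/9, 0)
T = W + t·(H−W) with t = 5/9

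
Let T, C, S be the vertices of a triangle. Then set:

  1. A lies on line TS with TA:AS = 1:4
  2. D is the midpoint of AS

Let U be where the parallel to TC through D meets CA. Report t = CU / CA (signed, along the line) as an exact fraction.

Assign T = (0, 0), C = (1, 0), S = (0, 1) — the answer is frame-independent, so this choice is without loss of generality.
1. A lies on line TS with TA:AS = 1:4 ⇒ A = (0, 1/5)
2. D is the midpoint of AS ⇒ D = (0, 3/5)
through D parallel to TC: direction (1, 0); meets CA at U = (-2, 3/5)
U = C + t·(A−C) with t = 3

t = 3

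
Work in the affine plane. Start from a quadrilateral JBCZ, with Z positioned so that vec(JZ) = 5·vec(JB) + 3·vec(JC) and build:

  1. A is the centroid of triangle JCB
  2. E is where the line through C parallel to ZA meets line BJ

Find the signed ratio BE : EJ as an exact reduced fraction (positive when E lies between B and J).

BE:EJ = -11/7

Work in coordinates with J = (0, 0), B = (1, 0), C = (0, 1), Z = (5, 3).
1. A is the centroid of triangle JCB ⇒ A = (1/3, 1/3)
2. E is where the line through C parallel to ZA meets line BJ ⇒ E = (-7/4, 0)
E = B + t·(J−B) with t = 11/4, so BE:EJ = t:(1−t) = 11/4:-7/4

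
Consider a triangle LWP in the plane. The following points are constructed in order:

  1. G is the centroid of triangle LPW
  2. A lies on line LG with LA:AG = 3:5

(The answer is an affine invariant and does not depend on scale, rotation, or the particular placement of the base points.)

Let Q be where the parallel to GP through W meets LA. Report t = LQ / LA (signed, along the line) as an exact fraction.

t = 16/3

Set L = (0, 0), W = (1, 0), P = (0, 1); any affine frame gives the same invariant.
1. G is the centroid of triangle LPW ⇒ G = (1/3, 1/3)
2. A lies on line LG with LA:AG = 3:5 ⇒ A = (1/8, 1/8)
through W parallel to GP: direction (-1/3, 2/3); meets LA at Q = (2/3, 2/3)
Q = L + t·(A−L) with t = 16/3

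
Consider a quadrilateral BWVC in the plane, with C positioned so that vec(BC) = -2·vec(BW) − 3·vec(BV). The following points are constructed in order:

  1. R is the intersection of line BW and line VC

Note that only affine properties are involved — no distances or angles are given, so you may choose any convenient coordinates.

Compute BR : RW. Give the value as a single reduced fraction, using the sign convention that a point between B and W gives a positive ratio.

BR:RW = -1/3

Work in coordinates with B = (0, 0), W = (1, 0), V = (0, 1), C = (-2, -3).
1. R is the intersection of line BW and line VC ⇒ R = (-1/2, 0)
R = B + t·(W−B) with t = -1/2, so BR:RW = t:(1−t) = -1/2:3/2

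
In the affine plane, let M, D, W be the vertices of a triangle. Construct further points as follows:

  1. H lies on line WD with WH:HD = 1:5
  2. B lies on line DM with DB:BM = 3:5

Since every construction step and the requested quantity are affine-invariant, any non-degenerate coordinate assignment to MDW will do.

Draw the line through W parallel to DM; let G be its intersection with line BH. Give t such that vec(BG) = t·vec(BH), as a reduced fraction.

t = 6/5

Assign M = (0, 0), D = (1, 0), W = (0, 1) — the answer is frame-independent, so this choice is without loss of generality.
1. H lies on line WD with WH:HD = 1:5 ⇒ H = (1/6, 5/6)
2. B lies on line DM with DB:BM = 3:5 ⇒ B = (5/8, 0)
through W parallel to DM: direction (-1, 0); meets BH at G = (3/40, 1)
G = B + t·(H−B) with t = 6/5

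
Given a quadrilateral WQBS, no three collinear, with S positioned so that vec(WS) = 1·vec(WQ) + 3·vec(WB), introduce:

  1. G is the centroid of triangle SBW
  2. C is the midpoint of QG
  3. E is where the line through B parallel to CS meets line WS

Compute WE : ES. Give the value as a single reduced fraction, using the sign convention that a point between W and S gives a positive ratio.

Work in coordinates with W = (0, 0), Q = (1, 0), B = (0, 1), S = (1, 3).
1. G is the centroid of triangle SBW ⇒ G = (1/3, 4/3)
2. C is the midpoint of QG ⇒ C = (2/3, 2/3)
3. E is where the line through B parallel to CS meets line WS ⇒ E = (-1/4, -3/4)
E = W + t·(S−W) with t = -1/4, so WE:ES = t:(1−t) = -1/4:5/4

WE:ES = -1/5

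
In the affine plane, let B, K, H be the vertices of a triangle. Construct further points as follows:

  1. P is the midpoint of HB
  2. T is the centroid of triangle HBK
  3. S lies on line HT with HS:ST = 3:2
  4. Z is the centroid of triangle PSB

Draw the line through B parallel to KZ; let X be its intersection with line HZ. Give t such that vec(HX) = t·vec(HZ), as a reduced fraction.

Assign B = (0, 0), K = (1, 0), H = (0, 1) — the answer is frame-independent, so this choice is without loss of generality.
1. P is the midpoint of HB ⇒ P = (0, 1/2)
2. T is the centroid of triangle HBK ⇒ T = (1/3, 1/3)
3. S lies on line HT with HS:ST = 3:2 ⇒ S = (1/5, 3/5)
4. Z is the centroid of triangle PSB ⇒ Z = (1/15, 11/30)
through B parallel to KZ: direction (-14/15, 11/30); meets HZ at X = (28/255, -11/255)
X = H + t·(Z−H) with t = 28/17

t = 28/17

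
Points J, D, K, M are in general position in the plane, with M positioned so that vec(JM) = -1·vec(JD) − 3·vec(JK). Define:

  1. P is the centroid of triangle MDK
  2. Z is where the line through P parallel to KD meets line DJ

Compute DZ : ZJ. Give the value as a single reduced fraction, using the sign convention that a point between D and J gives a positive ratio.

Assign J = (0, 0), D = (1, 0), K = (0, 1), M = (-1, -3) — the answer is frame-independent, so this choice is without loss of generality.
1. P is the centroid of triangle MDK ⇒ P = (0, -2/3)
2. Z is where the line through P parallel to KD meets line DJ ⇒ Z = (-2/3, 0)
Z = D + t·(J−D) with t = 5/3, so DZ:ZJ = t:(1−t) = 5/3:-2/3

DZ:ZJ = -5/2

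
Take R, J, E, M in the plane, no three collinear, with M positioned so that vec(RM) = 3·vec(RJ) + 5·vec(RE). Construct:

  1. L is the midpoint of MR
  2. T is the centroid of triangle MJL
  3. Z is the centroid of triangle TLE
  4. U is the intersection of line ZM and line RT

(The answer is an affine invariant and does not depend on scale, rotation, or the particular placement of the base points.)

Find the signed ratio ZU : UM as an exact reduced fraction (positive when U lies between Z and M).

Set R = (0, 0), J = (1, 0), E = (0, 1), M = (3, 5); any affine frame gives the same invariant.
1. L is the midpoint of MR ⇒ L = (3/2, 5/2)
2. T is the centroid of triangle MJL ⇒ T = (11/6, 5/2)
3. Z is the centroid of triangle TLE ⇒ Z = (10/9, 2)
4. U is the intersection of line ZM and line RT ⇒ U = (-22/21, -10/7)
U = Z + t·(M−Z) with t = -8/7, so ZU:UM = t:(1−t) = -8/7:15/7

ZU:UM = -8/15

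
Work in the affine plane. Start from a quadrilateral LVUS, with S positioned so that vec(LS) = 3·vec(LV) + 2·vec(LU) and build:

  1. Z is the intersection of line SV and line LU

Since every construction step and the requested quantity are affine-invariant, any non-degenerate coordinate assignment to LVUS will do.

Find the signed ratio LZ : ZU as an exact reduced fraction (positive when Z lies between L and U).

LZ:ZU = -1/2

Assign L = (0, 0), V = (1, 0), U = (0, 1), S = (3, 2) — the answer is frame-independent, so this choice is without loss of generality.
1. Z is the intersection of line SV and line LU ⇒ Z = (0, -1)
Z = L + t·(U−L) with t = -1, so LZ:ZU = t:(1−t) = -1:2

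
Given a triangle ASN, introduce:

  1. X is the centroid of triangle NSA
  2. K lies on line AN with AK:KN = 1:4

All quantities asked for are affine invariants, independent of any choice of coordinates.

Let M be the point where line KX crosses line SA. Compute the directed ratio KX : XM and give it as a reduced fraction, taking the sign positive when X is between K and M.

Work in coordinates with A = (0, 0), S = (1, 0), N = (0, 1).
1. X is the centroid of triangle NSA ⇒ X = (1/3, 1/3)
2. K lies on line AN with AK:KN = 1:4 ⇒ K = (0, 1/5)
line KX meets SA at M = (-1/2, 0)
X = K + t·(M−K) with t = -2/3, so KX:XM = -2/3:5/3

KX:XM = -2/5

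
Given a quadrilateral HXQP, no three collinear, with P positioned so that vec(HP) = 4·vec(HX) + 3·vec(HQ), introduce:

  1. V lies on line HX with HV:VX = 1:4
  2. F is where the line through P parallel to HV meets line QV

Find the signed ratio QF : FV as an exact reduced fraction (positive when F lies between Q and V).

QF:FV = -2/3

Set H = (0, 0), X = (1, 0), Q = (0, 1), P = (4, 3); any affine frame gives the same invariant.
1. V lies on line HX with HV:VX = 1:4 ⇒ V = (1/5, 0)
2. F is where the line through P parallel to HV meets line QV ⇒ F = (-2/5, 3)
F = Q + t·(V−Q) with t = -2, so QF:FV = t:(1−t) = -2:3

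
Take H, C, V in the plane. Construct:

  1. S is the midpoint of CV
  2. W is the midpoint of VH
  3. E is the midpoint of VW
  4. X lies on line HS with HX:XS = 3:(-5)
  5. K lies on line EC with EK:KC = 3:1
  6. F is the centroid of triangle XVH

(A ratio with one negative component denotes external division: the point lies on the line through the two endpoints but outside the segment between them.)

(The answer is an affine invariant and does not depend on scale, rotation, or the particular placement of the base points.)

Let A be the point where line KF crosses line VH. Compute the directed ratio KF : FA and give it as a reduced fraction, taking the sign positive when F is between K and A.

KF:FA = -4

Choose coordinates H = (0, 0), C = (1, 0), V = (0, 1).
1. S is the midpoint of CV ⇒ S = (1/2, 1/2)
2. W is the midpoint of VH ⇒ W = (0, 1/2)
3. E is the midpoint of VW ⇒ E = (0, 3/4)
4. X lies on line HS with HX:XS = 3:(-5) ⇒ X = (-3/4, -3/4)
5. K lies on line EC with EK:KC = 3:1 ⇒ K = (3/4, 3/16)
6. F is the centroid of triangle XVH ⇒ F = (-1/4, 1/12)
line KF meets VH at A = (0, 7/64)
F = K + t·(A−K) with t = 4/3, so KF:FA = 4/3:-1/3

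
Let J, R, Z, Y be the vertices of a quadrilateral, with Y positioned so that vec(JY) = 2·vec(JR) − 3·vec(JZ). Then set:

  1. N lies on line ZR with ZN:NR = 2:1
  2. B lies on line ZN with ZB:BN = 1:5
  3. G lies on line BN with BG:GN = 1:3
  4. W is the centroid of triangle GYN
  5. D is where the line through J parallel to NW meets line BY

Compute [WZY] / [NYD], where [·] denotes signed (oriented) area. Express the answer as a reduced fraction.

Work in coordinates with J = (0, 0), R = (1, 0), Z = (0, 1), Y = (2, -3).
1. N lies on line ZR with ZN:NR = 2:1 ⇒ N = (2/3, 1/3)
2. B lies on line ZN with ZB:BN = 1:5 ⇒ B = (1/9, 8/9)
3. G lies on line BN with BG:GN = 1:3 ⇒ G = (1/4, 3/4)
4. W is the centroid of triangle GYN ⇒ W = (35/36, -23/36)
5. D is where the line through J parallel to NW meets line BY ⇒ D = (-209/210, 19/6)
2·[WZY] = 11/18, 2·[NYD] = -37/21
[WZY]:[NYD] = 11/18:-37/21 = -77/222

[WZY]:[NYD] = -77/222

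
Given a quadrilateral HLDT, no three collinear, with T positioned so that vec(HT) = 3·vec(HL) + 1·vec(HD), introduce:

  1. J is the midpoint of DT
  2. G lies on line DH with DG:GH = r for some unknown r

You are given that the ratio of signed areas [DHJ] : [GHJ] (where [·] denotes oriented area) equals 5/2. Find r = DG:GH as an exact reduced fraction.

Assign H = (0, 0), L = (1, 0), D = (0, 1), T = (3, 1) — the answer is frame-independent, so this choice is without loss of generality.
1. J is the midpoint of DT ⇒ J = (3/2, 1)
2. With DG:GH = r, write λ = r/(r+1) so G = D + λ·(H−D); G is affine-linear in λ
Every point depending on G is an affine combination of G and λ-independent points, so each such coordinate is linear in λ; the λ² term in each signed area is a multiple of (H−D)×(H−D) = 0, so 2·[DHJ] and 2·[GHJ] are each linear in λ. Evaluating at λ=0 and λ=1:
  2·[DHJ] = 3/2,   2·[GHJ] = -3/2·λ + 3/2
So [DHJ]:[GHJ] = (3/2) / (-3/2·λ + 3/2). Setting this equal to 5/2:
  3/2 = 5/2·(-3/2·λ + 3/2)  ⇒  λ = 3/5
Then r = λ/(1−λ) = (3/5)/(2/5) = 3/2. Check: with r = 3/2, G = (0, 2/5) and [DHJ]:[GHJ] = 5/2 as required.

r = 3/2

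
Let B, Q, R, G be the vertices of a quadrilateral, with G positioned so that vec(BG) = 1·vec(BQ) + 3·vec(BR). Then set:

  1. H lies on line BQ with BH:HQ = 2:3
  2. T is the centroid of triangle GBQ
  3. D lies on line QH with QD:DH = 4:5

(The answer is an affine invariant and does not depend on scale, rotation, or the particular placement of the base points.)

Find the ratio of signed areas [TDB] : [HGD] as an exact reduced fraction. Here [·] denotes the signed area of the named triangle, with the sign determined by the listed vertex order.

Set B = (0, 0), Q = (1, 0), R = (0, 1), G = (1, 3); any affine frame gives the same invariant.
1. H lies on line BQ with BH:HQ = 2:3 ⇒ H = (2/5, 0)
2. T is the centroid of triangle GBQ ⇒ T = (2/3, 1)
3. D lies on line QH with QD:DH = 4:5 ⇒ D = (11/15, 0)
2·[TDB] = -11/15, 2·[HGD] = -1
[TDB]:[HGD] = -11/15:-1 = 11/15

[TDB]:[HGD] = 11/15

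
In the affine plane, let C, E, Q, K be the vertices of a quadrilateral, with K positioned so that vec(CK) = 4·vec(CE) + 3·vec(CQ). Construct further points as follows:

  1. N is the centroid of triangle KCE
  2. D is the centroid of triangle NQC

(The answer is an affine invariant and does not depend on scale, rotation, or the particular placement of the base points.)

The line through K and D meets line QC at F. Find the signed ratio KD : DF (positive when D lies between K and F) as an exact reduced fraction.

Assign C = (0, 0), E = (1, 0), Q = (0, 1), K = (4, 3) — the answer is frame-independent, so this choice is without loss of generality.
1. N is the centroid of triangle KCE ⇒ N = (5/3, 1)
2. D is the centroid of triangle NQC ⇒ D = (5/9, 2/3)
line KD meets QC at F = (0, 9/31)
D = K + t·(F−K) with t = 31/36, so KD:DF = 31/36:5/36

KD:DF = 31/5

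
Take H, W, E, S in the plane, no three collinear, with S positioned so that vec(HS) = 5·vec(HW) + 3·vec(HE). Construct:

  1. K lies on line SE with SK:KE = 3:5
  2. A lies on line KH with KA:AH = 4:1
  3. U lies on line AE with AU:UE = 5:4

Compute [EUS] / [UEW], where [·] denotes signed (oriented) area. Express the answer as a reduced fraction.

[EUS]:[UEW] = 160/3

Set H = (0, 0), W = (1, 0), E = (0, 1), S = (5, 3); any affine frame gives the same invariant.
1. K lies on line SE with SK:KE = 3:5 ⇒ K = (25/8, 9/4)
2. A lies on line KH with KA:AH = 4:1 ⇒ A = (5/8, 9/20)
3. U lies on line AE with AU:UE = 5:4 ⇒ U = (5/18, 34/45)
2·[EUS] = 16/9, 2·[UEW] = 1/30
[EUS]:[UEW] = 16/9:1/30 = 160/3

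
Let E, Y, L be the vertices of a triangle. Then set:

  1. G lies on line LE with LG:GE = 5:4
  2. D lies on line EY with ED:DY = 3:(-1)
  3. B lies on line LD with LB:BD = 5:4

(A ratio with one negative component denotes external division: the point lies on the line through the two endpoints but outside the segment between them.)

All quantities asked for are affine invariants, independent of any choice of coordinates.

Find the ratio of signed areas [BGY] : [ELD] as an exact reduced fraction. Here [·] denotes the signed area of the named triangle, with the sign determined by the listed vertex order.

[BGY]:[ELD] = -20/81

Work in coordinates with E = (0, 0), Y = (1, 0), L = (0, 1).
1. G lies on line LE with LG:GE = 5:4 ⇒ G = (0, 4/9)
2. D lies on line EY with ED:DY = 3:(-1) ⇒ D = (3/2, 0)
3. B lies on line LD with LB:BD = 5:4 ⇒ B = (5/6, 4/9)
2·[BGY] = 10/27, 2·[ELD] = -3/2
[BGY]:[ELD] = 10/27:-3/2 = -20/81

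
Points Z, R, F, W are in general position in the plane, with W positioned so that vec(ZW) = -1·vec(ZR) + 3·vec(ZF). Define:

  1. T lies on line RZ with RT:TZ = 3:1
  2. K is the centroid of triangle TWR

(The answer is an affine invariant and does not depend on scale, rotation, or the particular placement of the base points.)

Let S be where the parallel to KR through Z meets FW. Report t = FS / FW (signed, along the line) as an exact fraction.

t = -11/10

Set Z = (0, 0), R = (1, 0), F = (0, 1), W = (-1, 3); any affine frame gives the same invariant.
1. T lies on line RZ with RT:TZ = 3:1 ⇒ T = (1/4, 0)
2. K is the centroid of triangle TWR ⇒ K = (1/12, 1)
through Z parallel to KR: direction (11/12, -1); meets FW at S = (11/10, -6/5)
S = F + t·(W−F) with t = -11/10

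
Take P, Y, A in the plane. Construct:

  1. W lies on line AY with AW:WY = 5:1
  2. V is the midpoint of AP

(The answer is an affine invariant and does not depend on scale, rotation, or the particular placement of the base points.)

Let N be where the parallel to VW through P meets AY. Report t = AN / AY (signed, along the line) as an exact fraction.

Choose coordinates P = (0, 0), Y = (1, 0), A = (0, 1).
1. W lies on line AY with AW:WY = 5:1 ⇒ W = (5/6, 1/6)
2. V is the midpoint of AP ⇒ V = (0, 1/2)
through P parallel to VW: direction (5/6, -1/3); meets AY at N = (5/3, -2/3)
N = A + t·(Y−A) with t = 5/3

t = 5/3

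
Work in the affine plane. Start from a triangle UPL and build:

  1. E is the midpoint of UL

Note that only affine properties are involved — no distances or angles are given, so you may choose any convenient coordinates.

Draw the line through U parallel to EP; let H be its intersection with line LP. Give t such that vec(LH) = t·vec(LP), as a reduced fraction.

Work in coordinates with U = (0, 0), P = (1, 0), L = (0, 1).
1. E is the midpoint of UL ⇒ E = (0, 1/2)
through U parallel to EP: direction (1, -1/2); meets LP at H = (2, -1)
H = L + t·(P−L) with t = 2

t = 2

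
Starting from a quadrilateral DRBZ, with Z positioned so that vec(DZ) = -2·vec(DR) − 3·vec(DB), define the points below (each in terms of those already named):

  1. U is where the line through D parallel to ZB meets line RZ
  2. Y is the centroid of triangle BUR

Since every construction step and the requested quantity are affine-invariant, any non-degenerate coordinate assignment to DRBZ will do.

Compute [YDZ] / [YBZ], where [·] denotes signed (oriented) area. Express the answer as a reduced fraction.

[YDZ]:[YBZ] = 1/4

Choose coordinates D = (0, 0), R = (1, 0), B = (0, 1), Z = (-2, -3).
1. U is where the line through D parallel to ZB meets line RZ ⇒ U = (-1, -2)
2. Y is the centroid of triangle BUR ⇒ Y = (0, -1/3)
2·[YDZ] = 2/3, 2·[YBZ] = 8/3
[YDZ]:[YBZ] = 2/3:8/3 = 1/4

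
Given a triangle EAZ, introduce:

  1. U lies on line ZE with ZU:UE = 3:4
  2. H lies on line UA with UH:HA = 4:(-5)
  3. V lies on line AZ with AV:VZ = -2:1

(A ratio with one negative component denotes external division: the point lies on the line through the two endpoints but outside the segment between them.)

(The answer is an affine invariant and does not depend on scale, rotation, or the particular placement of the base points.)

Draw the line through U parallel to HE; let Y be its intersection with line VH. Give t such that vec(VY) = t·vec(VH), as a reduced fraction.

Set E = (0, 0), A = (1, 0), Z = (0, 1); any affine frame gives the same invariant.
1. U lies on line ZE with ZU:UE = 3:4 ⇒ U = (0, 4/7)
2. H lies on line UA with UH:HA = 4:(-5) ⇒ H = (-4, 20/7)
3. V lies on line AZ with AV:VZ = -2:1 ⇒ V = (-1, 2)
through U parallel to HE: direction (4, -20/7); meets VH at Y = (-8/3, 52/21)
Y = V + t·(H−V) with t = 5/9

t = 5/9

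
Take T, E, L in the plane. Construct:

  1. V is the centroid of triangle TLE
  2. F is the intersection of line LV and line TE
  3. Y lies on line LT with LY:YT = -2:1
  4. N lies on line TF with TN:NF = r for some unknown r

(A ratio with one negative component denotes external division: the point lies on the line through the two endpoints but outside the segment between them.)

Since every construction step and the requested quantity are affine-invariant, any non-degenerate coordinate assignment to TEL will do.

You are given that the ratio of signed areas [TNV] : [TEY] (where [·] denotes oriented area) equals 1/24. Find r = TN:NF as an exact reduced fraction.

Assign T = (0, 0), E = (1, 0), L = (0, 1) — the answer is frame-independent, so this choice is without loss of generality.
1. V is the centroid of triangle TLE ⇒ V = (1/3, 1/3)
2. F is the intersection of line LV and line TE ⇒ F = (1/2, 0)
3. Y lies on line LT with LY:YT = -2:1 ⇒ Y = (0, -1)
4. With TN:NF = r, write λ = r/(r+1) so N = T + λ·(F−T); N is affine-linear in λ
Every point depending on N is an affine combination of N and λ-independent points, so each such coordinate is linear in λ; the λ² term in each signed area is a multiple of (F−T)×(F−T) = 0, so 2·[TNV] and 2·[TEY] are each linear in λ. Evaluating at λ=0 and λ=1:
  2·[TNV] = 1/6·λ,   2·[TEY] = -1
So [TNV]:[TEY] = (1/6·λ) / (-1). Setting this equal to 1/24:
  1/6·λ = 1/24·(-1)  ⇒  λ = -1/4
Then r = λ/(1−λ) = (-1/4)/(5/4) = -1/5. Check: with r = -1/5, N = (-1/8, 0) and [TNV]:[TEY] = 1/24 as required.

r = -1/5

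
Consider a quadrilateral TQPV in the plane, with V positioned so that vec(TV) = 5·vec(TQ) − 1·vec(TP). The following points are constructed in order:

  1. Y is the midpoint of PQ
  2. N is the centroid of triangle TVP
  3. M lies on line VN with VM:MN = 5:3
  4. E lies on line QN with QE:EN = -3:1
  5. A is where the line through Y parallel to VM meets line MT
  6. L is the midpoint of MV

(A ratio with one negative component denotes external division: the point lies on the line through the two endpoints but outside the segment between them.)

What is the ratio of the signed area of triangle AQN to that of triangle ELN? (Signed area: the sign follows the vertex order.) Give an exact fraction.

Assign T = (0, 0), Q = (1, 0), P = (0, 1), V = (5, -1) — the answer is frame-independent, so this choice is without loss of generality.
1. Y is the midpoint of PQ ⇒ Y = (1/2, 1/2)
2. N is the centroid of triangle TVP ⇒ N = (5/3, 0)
3. M lies on line VN with VM:MN = 5:3 ⇒ M = (35/12, -3/8)
4. E lies on line QN with QE:EN = -3:1 ⇒ E = (2, 0)
5. A is where the line through Y parallel to VM meets line MT ⇒ A = (91/24, -39/80)
6. L is the midpoint of MV ⇒ L = (95/24, -11/16)
2·[AQN] = -13/40, 2·[ELN] = -11/48
[AQN]:[ELN] = -13/40:-11/48 = 78/55

[AQN]:[ELN] = 78/55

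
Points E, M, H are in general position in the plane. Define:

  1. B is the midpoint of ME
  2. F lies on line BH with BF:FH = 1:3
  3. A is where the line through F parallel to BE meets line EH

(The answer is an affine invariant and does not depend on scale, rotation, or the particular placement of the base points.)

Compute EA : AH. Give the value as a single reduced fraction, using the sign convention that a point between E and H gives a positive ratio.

Set E = (0, 0), M = (1, 0), H = (0, 1); any affine frame gives the same invariant.
1. B is the midpoint of ME ⇒ B = (1/2, 0)
2. F lies on line BH with BF:FH = 1:3 ⇒ F = (3/8, 1/4)
3. A is where the line through F parallel to BE meets line EH ⇒ A = (0, 1/4)
A = E + t·(H−E) with t = 1/4, so EA:AH = t:(1−t) = 1/4:3/4

EA:AH = 1/3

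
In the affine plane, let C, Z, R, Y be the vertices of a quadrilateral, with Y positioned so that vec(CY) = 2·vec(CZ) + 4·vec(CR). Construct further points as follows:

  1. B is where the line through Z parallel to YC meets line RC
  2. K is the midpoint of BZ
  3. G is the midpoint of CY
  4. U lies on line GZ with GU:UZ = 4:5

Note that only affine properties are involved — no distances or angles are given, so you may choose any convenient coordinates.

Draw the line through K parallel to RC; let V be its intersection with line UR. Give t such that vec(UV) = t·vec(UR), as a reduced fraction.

Set C = (0, 0), Z = (1, 0), R = (0, 1), Y = (2, 4); any affine frame gives the same invariant.
1. B is where the line through Z parallel to YC meets line RC ⇒ B = (0, -2)
2. K is the midpoint of BZ ⇒ K = (1/2, -1)
3. G is the midpoint of CY ⇒ G = (1, 2)
4. U lies on line GZ with GU:UZ = 4:5 ⇒ U = (1, 10/9)
through K parallel to RC: direction (0, -1); meets UR at V = (1/2, 19/18)
V = U + t·(R−U) with t = 1/2

t = 1/2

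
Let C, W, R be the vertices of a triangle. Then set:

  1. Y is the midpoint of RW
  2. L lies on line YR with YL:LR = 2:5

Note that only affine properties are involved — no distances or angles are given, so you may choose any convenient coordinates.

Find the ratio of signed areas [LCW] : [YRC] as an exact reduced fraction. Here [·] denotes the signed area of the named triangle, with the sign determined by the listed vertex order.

[LCW]:[YRC] = 9/7

Assign C = (0, 0), W = (1, 0), R = (0, 1) — the answer is frame-independent, so this choice is without loss of generality.
1. Y is the midpoint of RW ⇒ Y = (1/2, 1/2)
2. L lies on line YR with YL:LR = 2:5 ⇒ L = (5/14, 9/14)
2·[LCW] = 9/14, 2·[YRC] = 1/2
[LCW]:[YRC] = 9/14:1/2 = 9/7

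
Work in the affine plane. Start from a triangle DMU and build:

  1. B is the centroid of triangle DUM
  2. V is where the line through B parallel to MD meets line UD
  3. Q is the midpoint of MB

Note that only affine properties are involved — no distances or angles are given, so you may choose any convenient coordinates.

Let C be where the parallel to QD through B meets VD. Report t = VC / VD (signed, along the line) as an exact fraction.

t = 1/4

Assign D = (0, 0), M = (1, 0), U = (0, 1) — the answer is frame-independent, so this choice is without loss of generality.
1. B is the centroid of triangle DUM ⇒ B = (1/3, 1/3)
2. V is where the line through B parallel to MD meets line UD ⇒ V = (0, 1/3)
3. Q is the midpoint of MB ⇒ Q = (2/3, 1/6)
through B parallel to QD: direction (-2/3, -1/6); meets VD at C = (0, 1/4)
C = V + t·(D−V) with t = 1/4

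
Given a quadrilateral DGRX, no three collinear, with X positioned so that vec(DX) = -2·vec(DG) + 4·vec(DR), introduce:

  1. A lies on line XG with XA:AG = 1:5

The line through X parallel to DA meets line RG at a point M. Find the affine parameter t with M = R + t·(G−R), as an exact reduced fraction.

t = -13/11

Work in coordinates with D = (0, 0), G = (1, 0), R = (0, 1), X = (-2, 4).
1. A lies on line XG with XA:AG = 1:5 ⇒ A = (-3/2, 10/3)
through X parallel to DA: direction (-3/2, 10/3); meets RG at M = (-13/11, 24/11)
M = R + t·(G−R) with t = -13/11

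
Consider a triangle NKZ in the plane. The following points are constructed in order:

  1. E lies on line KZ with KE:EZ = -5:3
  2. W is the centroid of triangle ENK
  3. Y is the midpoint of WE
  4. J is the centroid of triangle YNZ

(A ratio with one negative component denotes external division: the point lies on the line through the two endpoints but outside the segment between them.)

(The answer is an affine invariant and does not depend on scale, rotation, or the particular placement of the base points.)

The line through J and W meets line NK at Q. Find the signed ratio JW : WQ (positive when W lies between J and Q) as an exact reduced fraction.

Set N = (0, 0), K = (1, 0), Z = (0, 1); any affine frame gives the same invariant.
1. E lies on line KZ with KE:EZ = -5:3 ⇒ E = (-3/2, 5/2)
2. W is the centroid of triangle ENK ⇒ W = (-1/6, 5/6)
3. Y is the midpoint of WE ⇒ Y = (-5/6, 5/3)
4. J is the centroid of triangle YNZ ⇒ J = (-5/18, 8/9)
line JW meets NK at Q = (3/2, 0)
W = J + t·(Q−J) with t = 1/16, so JW:WQ = 1/16:15/16

JW:WQ = 1/15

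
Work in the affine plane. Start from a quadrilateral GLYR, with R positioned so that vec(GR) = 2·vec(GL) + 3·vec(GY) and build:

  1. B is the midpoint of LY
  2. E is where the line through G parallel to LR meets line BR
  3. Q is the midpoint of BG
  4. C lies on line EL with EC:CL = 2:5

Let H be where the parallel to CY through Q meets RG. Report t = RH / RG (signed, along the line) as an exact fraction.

t = 167/190

Choose coordinates G = (0, 0), L = (1, 0), Y = (0, 1), R = (2, 3).
1. B is the midpoint of LY ⇒ B = (1/2, 1/2)
2. E is where the line through G parallel to LR meets line BR ⇒ E = (-1/4, -3/4)
3. Q is the midpoint of BG ⇒ Q = (1/4, 1/4)
4. C lies on line EL with EC:CL = 2:5 ⇒ C = (3/28, -15/28)
through Q parallel to CY: direction (-3/28, 43/28); meets RG at H = (23/95, 69/190)
H = R + t·(G−R) with t = 167/190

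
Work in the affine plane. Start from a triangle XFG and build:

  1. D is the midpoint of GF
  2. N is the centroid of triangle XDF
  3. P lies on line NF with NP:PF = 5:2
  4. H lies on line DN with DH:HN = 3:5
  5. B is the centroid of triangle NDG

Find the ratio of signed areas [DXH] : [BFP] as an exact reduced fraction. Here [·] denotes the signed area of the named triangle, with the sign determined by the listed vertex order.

[DXH]:[BFP] = -21/16

Assign X = (0, 0), F = (1, 0), G = (0, 1) — the answer is frame-independent, so this choice is without loss of generality.
1. D is the midpoint of GF ⇒ D = (1/2, 1/2)
2. N is the centroid of triangle XDF ⇒ N = (1/2, 1/6)
3. P lies on line NF with NP:PF = 5:2 ⇒ P = (6/7, 1/21)
4. H lies on line DN with DH:HN = 3:5 ⇒ H = (1/2, 3/8)
5. B is the centroid of triangle NDG ⇒ B = (1/3, 5/9)
2·[DXH] = 1/16, 2·[BFP] = -1/21
[DXH]:[BFP] = 1/16:-1/21 = -21/16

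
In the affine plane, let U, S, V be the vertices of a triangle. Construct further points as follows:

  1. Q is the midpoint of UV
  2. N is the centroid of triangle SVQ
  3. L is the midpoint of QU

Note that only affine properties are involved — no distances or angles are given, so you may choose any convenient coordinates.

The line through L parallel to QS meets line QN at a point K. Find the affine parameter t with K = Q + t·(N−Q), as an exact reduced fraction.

Set U = (0, 0), S = (1, 0), V = (0, 1); any affine frame gives the same invariant.
1. Q is the midpoint of UV ⇒ Q = (0, 1/2)
2. N is the centroid of triangle SVQ ⇒ N = (1/3, 1/2)
3. L is the midpoint of QU ⇒ L = (0, 1/4)
through L parallel to QS: direction (1, -1/2); meets QN at K = (-1/2, 1/2)
K = Q + t·(N−Q) with t = -3/2

t = -3/2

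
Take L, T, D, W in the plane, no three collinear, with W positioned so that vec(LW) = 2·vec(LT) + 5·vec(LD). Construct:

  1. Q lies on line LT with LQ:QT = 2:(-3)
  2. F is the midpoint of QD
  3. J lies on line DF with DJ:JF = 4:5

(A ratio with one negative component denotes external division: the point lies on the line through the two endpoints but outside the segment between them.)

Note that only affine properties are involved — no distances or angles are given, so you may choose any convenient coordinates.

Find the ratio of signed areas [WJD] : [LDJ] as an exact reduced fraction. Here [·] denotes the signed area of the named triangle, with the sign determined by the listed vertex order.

[WJD]:[LDJ] = 3

Set L = (0, 0), T = (1, 0), D = (0, 1), W = (2, 5); any affine frame gives the same invariant.
1. Q lies on line LT with LQ:QT = 2:(-3) ⇒ Q = (-2, 0)
2. F is the midpoint of QD ⇒ F = (-1, 1/2)
3. J lies on line DF with DJ:JF = 4:5 ⇒ J = (-4/9, 7/9)
2·[WJD] = 4/3, 2·[LDJ] = 4/9
[WJD]:[LDJ] = 4/3:4/9 = 3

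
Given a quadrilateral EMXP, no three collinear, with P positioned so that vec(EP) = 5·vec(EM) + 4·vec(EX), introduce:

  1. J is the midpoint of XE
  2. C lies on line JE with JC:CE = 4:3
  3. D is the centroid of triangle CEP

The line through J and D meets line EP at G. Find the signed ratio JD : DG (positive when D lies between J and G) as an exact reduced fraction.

JD:DG = 6

Choose coordinates E = (0, 0), M = (1, 0), X = (0, 1), P = (5, 4).
1. J is the midpoint of XE ⇒ J = (0, 1/2)
2. C lies on line JE with JC:CE = 4:3 ⇒ C = (0, 3/14)
3. D is the centroid of triangle CEP ⇒ D = (5/3, 59/42)
line JD meets EP at G = (35/18, 14/9)
D = J + t·(G−J) with t = 6/7, so JD:DG = 6/7:1/7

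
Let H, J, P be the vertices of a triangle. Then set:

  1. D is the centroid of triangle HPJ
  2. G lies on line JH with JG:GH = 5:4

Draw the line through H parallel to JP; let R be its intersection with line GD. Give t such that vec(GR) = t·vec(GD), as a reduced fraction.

Set H = (0, 0), J = (1, 0), P = (0, 1); any affine frame gives the same invariant.
1. D is the centroid of triangle HPJ ⇒ D = (1/3, 1/3)
2. G lies on line JH with JG:GH = 5:4 ⇒ G = (4/9, 0)
through H parallel to JP: direction (-1, 1); meets GD at R = (2/3, -2/3)
R = G + t·(D−G) with t = -2

t = -2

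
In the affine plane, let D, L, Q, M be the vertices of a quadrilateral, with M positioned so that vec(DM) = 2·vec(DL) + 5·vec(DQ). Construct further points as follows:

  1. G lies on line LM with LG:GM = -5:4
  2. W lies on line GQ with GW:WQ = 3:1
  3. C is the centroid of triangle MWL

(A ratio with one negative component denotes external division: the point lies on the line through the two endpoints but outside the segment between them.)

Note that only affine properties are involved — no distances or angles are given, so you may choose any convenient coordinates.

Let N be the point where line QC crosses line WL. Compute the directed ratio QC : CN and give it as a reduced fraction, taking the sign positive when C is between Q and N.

Set D = (0, 0), L = (1, 0), Q = (0, 1), M = (2, 5); any affine frame gives the same invariant.
1. G lies on line LM with LG:GM = -5:4 ⇒ G = (6, 25)
2. W lies on line GQ with GW:WQ = 3:1 ⇒ W = (3/2, 7)
3. C is the centroid of triangle MWL ⇒ C = (3/2, 4)
line QC meets WL at N = (5/4, 7/2)
C = Q + t·(N−Q) with t = 6/5, so QC:CN = 6/5:-1/5

QC:CN = -6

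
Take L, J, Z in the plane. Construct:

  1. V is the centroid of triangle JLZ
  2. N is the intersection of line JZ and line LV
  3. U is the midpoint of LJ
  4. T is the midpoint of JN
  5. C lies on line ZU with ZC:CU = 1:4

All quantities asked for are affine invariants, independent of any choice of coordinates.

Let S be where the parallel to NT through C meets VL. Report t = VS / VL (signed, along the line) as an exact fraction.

t = -7/20

Set L = (0, 0), J = (1, 0), Z = (0, 1); any affine frame gives the same invariant.
1. V is the centroid of triangle JLZ ⇒ V = (1/3, 1/3)
2. N is the intersection of line JZ and line LV ⇒ N = (1/2, 1/2)
3. U is the midpoint of LJ ⇒ U = (1/2, 0)
4. T is the midpoint of JN ⇒ T = (3/4, 1/4)
5. C lies on line ZU with ZC:CU = 1:4 ⇒ C = (1/10, 4/5)
through C parallel to NT: direction (1/4, -1/4); meets VL at S = (9/20, 9/20)
S = V + t·(L−V) with t = -7/20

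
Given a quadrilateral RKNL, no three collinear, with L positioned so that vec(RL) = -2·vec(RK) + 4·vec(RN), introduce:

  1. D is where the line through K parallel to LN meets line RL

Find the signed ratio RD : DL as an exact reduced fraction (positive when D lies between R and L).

RD:DL = -3

Assign R = (0, 0), K = (1, 0), N = (0, 1), L = (-2, 4) — the answer is frame-independent, so this choice is without loss of generality.
1. D is where the line through K parallel to LN meets line RL ⇒ D = (-3, 6)
D = R + t·(L−R) with t = 3/2, so RD:DL = t:(1−t) = 3/2:-1/2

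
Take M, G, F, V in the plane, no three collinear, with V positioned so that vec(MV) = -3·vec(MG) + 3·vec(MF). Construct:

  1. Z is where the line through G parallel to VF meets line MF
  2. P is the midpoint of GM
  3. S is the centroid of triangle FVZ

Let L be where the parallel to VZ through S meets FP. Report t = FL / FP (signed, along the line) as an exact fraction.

Assign M = (0, 0), G = (1, 0), F = (0, 1), V = (-3, 3) — the answer is frame-independent, so this choice is without loss of generality.
1. Z is where the line through G parallel to VF meets line MF ⇒ Z = (0, 2/3)
2. P is the midpoint of GM ⇒ P = (1/2, 0)
3. S is the centroid of triangle FVZ ⇒ S = (-1, 14/9)
through S parallel to VZ: direction (3, -7/3); meets FP at L = (2/11, 7/11)
L = F + t·(P−F) with t = 4/11

t = 4/11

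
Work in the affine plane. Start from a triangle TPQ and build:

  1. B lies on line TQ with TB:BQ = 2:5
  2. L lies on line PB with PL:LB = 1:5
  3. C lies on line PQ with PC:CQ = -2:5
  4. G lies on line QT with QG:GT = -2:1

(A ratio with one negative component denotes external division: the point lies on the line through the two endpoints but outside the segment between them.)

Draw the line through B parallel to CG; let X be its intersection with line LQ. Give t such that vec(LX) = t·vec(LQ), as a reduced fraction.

t = 17/47

Assign T = (0, 0), P = (1, 0), Q = (0, 1) — the answer is frame-independent, so this choice is without loss of generality.
1. B lies on line TQ with TB:BQ = 2:5 ⇒ B = (0, 2/7)
2. L lies on line PB with PL:LB = 1:5 ⇒ L = (5/6, 1/21)
3. C lies on line PQ with PC:CQ = -2:5 ⇒ C = (5/3, -2/3)
4. G lies on line QT with QG:GT = -2:1 ⇒ G = (0, -1)
through B parallel to CG: direction (-5/3, -1/3); meets LQ at X = (25/47, 129/329)
X = L + t·(Q−L) with t = 17/47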